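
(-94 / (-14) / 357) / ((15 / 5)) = 47 / 7497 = 0.01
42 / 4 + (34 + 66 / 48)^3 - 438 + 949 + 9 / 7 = 44790.73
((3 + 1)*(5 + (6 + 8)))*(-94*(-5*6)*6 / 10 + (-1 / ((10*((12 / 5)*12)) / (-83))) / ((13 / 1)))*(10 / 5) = 120363689 / 468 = 257187.37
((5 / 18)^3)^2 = 15625 / 34012224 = 0.00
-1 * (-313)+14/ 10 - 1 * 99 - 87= 642/ 5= 128.40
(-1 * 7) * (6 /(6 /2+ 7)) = -21 /5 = -4.20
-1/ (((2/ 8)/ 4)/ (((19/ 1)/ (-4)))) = 76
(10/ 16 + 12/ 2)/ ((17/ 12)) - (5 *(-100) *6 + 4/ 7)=714977/ 238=3004.11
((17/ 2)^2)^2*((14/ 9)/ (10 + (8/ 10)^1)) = 2923235/ 3888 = 751.86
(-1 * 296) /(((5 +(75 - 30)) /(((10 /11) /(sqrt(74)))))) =-4 * sqrt(74) /55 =-0.63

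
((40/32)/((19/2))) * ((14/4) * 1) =35/76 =0.46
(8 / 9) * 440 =391.11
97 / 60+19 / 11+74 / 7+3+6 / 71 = 5576299 / 328020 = 17.00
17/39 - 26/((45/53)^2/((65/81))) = -12156851/426465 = -28.51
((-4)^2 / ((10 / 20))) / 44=8 / 11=0.73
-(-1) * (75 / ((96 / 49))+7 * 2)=1673 / 32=52.28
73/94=0.78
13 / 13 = 1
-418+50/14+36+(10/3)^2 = -23141/63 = -367.32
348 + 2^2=352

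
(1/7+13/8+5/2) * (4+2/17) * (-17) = -1195/4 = -298.75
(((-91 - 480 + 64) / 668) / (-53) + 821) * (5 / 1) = 145335955 / 35404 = 4105.07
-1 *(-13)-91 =-78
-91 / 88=-1.03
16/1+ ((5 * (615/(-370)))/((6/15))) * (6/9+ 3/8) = -6681/1184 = -5.64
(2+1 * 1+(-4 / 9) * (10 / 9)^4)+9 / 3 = 314294 / 59049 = 5.32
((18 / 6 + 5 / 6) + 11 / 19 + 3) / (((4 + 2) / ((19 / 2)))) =845 / 72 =11.74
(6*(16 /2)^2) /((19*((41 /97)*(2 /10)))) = 186240 /779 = 239.08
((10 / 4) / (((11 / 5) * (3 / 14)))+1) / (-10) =-104 / 165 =-0.63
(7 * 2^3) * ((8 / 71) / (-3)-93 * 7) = -7765576 / 213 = -36458.10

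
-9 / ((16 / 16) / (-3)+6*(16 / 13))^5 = -812017791 / 1572763671875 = -0.00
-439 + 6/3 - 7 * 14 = -535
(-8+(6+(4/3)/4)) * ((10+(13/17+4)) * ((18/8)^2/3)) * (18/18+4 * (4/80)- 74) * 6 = 616707/34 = 18138.44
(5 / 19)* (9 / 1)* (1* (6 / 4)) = 135 / 38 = 3.55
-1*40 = -40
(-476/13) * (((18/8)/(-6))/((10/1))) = 357/260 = 1.37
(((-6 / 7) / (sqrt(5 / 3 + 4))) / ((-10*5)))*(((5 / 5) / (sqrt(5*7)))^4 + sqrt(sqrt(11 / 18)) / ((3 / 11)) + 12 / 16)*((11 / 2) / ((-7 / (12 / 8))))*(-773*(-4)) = -280599*11^(1 / 4)*sqrt(17)*2^(3 / 4) / 41650-281542833*sqrt(51) / 102042500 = -104.78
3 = 3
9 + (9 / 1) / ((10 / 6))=72 / 5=14.40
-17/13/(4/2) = -17/26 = -0.65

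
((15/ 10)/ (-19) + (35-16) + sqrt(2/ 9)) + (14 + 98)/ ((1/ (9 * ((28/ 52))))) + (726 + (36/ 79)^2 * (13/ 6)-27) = sqrt(2)/ 3 + 3888163373/ 3083054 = 1261.61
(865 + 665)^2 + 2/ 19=44477102/ 19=2340900.11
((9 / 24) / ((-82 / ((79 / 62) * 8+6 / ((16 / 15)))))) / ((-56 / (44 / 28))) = 0.00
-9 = -9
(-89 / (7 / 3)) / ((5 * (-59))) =267 / 2065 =0.13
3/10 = 0.30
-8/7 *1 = -8/7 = -1.14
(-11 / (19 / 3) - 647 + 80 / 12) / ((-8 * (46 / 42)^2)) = 2689953 / 40204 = 66.91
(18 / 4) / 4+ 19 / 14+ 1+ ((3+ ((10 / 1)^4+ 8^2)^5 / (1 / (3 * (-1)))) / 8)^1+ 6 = -271008210332828172219 / 7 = -38715458618975453174.14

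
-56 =-56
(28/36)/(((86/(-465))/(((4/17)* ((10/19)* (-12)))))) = 86800/13889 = 6.25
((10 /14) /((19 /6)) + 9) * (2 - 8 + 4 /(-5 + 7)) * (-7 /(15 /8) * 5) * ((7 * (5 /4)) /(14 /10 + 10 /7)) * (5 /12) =5010250 /5643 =887.87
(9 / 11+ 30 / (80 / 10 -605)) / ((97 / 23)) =38663 / 212333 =0.18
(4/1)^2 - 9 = 7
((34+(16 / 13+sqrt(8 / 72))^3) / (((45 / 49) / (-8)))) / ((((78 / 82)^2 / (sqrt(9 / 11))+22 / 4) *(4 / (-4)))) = 4970966760640048 / 80227931662125-5914297157216 *sqrt(11) / 1740645460125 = 50.69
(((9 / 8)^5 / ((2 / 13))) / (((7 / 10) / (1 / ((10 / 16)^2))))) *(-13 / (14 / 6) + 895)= 2389653981 / 62720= 38100.35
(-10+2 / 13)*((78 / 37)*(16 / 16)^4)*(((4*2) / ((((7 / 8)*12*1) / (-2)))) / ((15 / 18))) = 49152 / 1295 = 37.96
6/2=3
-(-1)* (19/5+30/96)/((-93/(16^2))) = -5264/465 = -11.32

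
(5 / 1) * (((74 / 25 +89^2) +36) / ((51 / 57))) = 3780981 / 85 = 44482.13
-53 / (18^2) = -53 / 324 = -0.16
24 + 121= 145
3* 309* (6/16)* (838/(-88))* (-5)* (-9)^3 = -4247296155/352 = -12066182.26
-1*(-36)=36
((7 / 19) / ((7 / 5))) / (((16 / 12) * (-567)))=-5 / 14364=-0.00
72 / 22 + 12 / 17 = 744 / 187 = 3.98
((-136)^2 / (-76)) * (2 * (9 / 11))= -83232 / 209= -398.24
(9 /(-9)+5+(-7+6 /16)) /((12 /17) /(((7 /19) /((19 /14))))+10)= -17493 /83968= -0.21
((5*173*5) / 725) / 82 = 173 / 2378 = 0.07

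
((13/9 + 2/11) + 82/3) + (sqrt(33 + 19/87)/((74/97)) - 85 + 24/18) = -5416/99 + 1649 * sqrt(870)/6438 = -47.15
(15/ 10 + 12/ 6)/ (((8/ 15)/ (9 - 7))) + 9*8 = 681/ 8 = 85.12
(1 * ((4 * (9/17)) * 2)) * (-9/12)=-54/17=-3.18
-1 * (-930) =930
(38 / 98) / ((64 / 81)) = 1539 / 3136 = 0.49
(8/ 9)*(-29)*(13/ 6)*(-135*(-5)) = -37700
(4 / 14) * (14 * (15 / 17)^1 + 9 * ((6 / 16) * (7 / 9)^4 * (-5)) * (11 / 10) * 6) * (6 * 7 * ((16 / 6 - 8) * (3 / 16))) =312907 / 918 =340.86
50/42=1.19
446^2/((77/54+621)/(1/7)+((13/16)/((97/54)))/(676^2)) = 146502569700864/3208937357081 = 45.65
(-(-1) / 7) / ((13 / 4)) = 4 / 91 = 0.04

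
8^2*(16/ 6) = 512/ 3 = 170.67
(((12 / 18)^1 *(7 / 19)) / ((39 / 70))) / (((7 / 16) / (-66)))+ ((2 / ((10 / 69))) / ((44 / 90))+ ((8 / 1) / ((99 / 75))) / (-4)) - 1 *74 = -618349 / 5434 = -113.79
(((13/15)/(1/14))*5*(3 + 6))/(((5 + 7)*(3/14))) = 637/3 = 212.33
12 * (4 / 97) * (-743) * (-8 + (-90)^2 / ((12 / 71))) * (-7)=11962383216 / 97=123323538.31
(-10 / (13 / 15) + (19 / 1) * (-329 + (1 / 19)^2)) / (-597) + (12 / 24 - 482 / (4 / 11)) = -193836341 / 147459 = -1314.51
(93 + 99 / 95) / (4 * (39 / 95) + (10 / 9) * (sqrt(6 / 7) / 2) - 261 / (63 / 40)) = -92115847404 / 160709922089 - 44558325 * sqrt(42) / 160709922089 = -0.57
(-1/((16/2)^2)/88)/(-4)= 1/22528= 0.00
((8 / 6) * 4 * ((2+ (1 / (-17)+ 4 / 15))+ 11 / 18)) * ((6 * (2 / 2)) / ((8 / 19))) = 163894 / 765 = 214.24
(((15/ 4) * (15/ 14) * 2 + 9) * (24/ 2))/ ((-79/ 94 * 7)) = -134514/ 3871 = -34.75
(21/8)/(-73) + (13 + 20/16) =8301/584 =14.21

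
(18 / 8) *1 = 9 / 4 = 2.25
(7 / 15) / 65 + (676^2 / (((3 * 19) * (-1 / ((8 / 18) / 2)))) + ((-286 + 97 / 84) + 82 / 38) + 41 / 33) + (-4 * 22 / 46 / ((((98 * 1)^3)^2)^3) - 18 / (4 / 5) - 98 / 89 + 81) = -1308487707092607452973457592876788133696549933461 / 652410023820563741191664286409566294299443200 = -2005.62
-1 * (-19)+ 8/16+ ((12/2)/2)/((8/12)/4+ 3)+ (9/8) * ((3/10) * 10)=3621/152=23.82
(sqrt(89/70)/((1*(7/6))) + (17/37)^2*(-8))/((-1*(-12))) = -578/4107 + sqrt(6230)/980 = -0.06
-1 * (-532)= 532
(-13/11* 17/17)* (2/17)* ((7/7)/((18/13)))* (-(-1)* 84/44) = -1183/6171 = -0.19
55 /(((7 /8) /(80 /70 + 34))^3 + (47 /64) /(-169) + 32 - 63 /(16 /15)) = -70847523901440 /34865779706759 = -2.03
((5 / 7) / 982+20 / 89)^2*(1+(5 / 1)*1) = 57069916875 / 187141054898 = 0.30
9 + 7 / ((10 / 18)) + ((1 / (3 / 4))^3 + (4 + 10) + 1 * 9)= 6341 / 135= 46.97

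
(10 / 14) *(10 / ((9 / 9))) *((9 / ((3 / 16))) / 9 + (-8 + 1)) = -250 / 21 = -11.90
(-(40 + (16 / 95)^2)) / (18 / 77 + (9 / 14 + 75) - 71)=-55633424 / 6777775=-8.21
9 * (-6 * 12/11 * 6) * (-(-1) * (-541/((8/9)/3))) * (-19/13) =-134881038/143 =-943224.04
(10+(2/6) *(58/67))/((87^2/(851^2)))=984.41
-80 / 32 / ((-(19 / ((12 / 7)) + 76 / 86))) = 258 / 1235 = 0.21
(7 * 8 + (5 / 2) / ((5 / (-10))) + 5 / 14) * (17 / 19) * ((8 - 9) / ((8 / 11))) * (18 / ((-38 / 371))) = 64134081 / 5776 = 11103.55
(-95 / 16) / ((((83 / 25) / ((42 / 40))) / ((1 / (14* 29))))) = -1425 / 308096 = -0.00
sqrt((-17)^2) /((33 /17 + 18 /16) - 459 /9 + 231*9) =2312 /276225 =0.01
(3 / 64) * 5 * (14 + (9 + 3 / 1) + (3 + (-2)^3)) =315 / 64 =4.92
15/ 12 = 5/ 4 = 1.25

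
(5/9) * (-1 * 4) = -20/9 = -2.22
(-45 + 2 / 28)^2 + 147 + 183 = 460321 / 196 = 2348.58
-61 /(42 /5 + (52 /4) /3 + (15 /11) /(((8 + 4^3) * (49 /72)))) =-493185 /103174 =-4.78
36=36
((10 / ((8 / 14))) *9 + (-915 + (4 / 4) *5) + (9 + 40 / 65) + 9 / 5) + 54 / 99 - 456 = -1711051 / 1430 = -1196.54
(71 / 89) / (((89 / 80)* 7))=5680 / 55447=0.10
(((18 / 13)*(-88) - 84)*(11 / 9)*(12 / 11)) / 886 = -1784 / 5759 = -0.31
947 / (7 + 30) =947 / 37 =25.59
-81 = -81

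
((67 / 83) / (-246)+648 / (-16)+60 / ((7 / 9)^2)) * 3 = 29354338 / 166747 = 176.04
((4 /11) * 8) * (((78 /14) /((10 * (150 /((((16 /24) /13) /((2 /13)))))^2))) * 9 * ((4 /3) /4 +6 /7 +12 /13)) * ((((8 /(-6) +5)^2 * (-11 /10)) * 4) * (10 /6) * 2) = -1117072 /37209375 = -0.03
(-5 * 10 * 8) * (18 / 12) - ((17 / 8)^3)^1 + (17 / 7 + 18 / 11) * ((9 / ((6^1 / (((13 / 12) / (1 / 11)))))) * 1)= -1924375 / 3584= -536.93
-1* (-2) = 2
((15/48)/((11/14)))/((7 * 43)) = 5/3784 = 0.00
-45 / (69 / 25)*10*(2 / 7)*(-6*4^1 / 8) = 22500 / 161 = 139.75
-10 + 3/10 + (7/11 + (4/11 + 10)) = 13/10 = 1.30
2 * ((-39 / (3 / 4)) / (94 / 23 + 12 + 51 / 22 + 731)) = -52624 / 379199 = -0.14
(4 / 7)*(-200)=-114.29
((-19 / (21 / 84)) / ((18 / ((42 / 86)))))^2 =70756 / 16641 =4.25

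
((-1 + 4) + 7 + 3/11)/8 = 113/88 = 1.28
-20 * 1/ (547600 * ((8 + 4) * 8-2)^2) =-1/ 241929680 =-0.00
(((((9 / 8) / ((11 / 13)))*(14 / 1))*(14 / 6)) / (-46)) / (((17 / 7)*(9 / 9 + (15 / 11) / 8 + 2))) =-4459 / 36363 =-0.12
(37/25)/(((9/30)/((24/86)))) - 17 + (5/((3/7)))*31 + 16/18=671314/1935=346.93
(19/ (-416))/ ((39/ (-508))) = 2413/ 4056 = 0.59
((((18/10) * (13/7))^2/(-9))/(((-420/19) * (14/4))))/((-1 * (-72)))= 3211/14406000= 0.00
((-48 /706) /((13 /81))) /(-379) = 1944 /1739231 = 0.00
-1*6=-6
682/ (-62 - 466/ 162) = -55242/ 5255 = -10.51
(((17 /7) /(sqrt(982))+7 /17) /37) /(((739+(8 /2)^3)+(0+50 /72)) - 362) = 306 * sqrt(982) /2022114269+252 /10001729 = 0.00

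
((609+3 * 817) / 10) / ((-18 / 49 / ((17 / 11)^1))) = -14161 / 11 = -1287.36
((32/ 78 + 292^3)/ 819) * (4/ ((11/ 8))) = 31071566336/ 351351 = 88434.55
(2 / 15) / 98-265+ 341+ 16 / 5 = 58213 / 735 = 79.20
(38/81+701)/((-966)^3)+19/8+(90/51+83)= 7725976266541/88661951028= 87.14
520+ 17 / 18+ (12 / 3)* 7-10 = 9701 / 18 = 538.94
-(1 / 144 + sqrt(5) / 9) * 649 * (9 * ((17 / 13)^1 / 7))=-11033 * sqrt(5) / 91 - 11033 / 1456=-278.68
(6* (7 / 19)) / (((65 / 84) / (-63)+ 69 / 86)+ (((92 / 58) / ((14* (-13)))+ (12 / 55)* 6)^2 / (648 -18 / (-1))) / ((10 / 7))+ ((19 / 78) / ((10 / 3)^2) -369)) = -1520363325635154000 / 253232398880205756029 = -0.01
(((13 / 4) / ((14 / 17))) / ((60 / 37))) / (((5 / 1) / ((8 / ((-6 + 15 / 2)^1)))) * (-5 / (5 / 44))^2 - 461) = 0.00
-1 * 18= -18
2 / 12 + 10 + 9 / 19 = 1213 / 114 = 10.64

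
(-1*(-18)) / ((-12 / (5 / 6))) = -5 / 4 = -1.25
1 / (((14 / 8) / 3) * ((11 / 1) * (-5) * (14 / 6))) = -36 / 2695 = -0.01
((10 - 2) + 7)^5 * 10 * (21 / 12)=26578125 / 2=13289062.50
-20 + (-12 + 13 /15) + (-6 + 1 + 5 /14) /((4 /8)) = -4244 /105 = -40.42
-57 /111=-19 /37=-0.51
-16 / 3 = -5.33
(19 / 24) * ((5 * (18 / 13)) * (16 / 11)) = 7.97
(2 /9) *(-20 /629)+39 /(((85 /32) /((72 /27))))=39.15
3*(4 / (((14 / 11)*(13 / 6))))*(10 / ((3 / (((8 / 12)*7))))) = 880 / 13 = 67.69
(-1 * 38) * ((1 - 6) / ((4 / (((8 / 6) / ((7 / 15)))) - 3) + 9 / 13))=-12350 / 59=-209.32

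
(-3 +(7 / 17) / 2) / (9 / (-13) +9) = -1235 / 3672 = -0.34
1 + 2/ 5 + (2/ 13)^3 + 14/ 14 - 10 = -7.60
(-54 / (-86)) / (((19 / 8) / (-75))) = -16200 / 817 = -19.83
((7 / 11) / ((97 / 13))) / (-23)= -91 / 24541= -0.00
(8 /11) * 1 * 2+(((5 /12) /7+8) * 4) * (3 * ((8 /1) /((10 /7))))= 29868 /55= 543.05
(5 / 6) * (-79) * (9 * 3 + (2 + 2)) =-12245 / 6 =-2040.83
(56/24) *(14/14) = 7/3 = 2.33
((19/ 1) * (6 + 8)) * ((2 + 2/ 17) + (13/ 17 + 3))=26600/ 17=1564.71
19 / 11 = 1.73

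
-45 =-45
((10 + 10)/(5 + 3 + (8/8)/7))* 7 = 980/57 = 17.19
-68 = -68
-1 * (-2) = 2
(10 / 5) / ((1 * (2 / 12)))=12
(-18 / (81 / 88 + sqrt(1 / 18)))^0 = 1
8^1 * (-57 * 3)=-1368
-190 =-190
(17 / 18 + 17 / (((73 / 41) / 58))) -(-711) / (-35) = 24577561 / 45990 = 534.41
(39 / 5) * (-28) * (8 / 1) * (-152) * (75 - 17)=77016576 / 5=15403315.20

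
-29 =-29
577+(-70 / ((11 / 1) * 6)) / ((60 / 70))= 114001 / 198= 575.76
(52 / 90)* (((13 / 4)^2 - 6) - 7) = -169 / 120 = -1.41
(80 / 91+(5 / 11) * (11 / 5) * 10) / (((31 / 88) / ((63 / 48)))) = 16335 / 403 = 40.53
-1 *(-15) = 15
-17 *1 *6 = -102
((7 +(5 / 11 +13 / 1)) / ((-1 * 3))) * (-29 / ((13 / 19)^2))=422.36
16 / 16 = 1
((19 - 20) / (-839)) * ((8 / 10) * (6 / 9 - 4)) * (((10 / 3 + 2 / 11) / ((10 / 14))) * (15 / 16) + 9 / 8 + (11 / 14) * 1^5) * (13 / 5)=-52247 / 969045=-0.05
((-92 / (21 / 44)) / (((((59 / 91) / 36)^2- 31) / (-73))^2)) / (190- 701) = 231537639586885632 / 110685281001300625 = 2.09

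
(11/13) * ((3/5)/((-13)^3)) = -33/142805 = -0.00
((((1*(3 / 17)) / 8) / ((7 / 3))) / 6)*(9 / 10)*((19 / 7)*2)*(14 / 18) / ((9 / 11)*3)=209 / 85680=0.00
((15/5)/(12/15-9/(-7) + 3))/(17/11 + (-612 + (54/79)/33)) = -13035/13489018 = -0.00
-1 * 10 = -10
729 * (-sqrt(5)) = -729 * sqrt(5) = -1630.09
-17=-17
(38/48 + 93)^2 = 5067001/576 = 8796.88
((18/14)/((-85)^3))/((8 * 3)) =-3/34391000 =-0.00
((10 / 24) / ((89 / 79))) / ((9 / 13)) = 5135 / 9612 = 0.53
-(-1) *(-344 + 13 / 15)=-5147 / 15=-343.13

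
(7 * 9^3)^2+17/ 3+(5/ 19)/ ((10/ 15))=2968630117/ 114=26040615.06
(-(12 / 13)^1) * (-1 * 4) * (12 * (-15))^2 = 1555200 / 13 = 119630.77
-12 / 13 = -0.92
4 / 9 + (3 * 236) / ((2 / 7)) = 2478.44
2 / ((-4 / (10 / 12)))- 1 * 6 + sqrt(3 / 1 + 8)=-3.10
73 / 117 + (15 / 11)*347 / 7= 614606 / 9009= 68.22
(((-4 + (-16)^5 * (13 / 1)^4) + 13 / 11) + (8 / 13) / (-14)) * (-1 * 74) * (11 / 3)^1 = 2218396236332074 / 273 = 8125993539677.93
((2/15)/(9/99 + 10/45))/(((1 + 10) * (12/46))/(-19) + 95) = 28842/6424595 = 0.00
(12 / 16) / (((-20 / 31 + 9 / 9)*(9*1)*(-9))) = -31 / 1188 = -0.03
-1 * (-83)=83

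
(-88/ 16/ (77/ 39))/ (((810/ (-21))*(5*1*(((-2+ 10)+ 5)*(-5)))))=-1/ 4500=-0.00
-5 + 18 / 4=-1 / 2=-0.50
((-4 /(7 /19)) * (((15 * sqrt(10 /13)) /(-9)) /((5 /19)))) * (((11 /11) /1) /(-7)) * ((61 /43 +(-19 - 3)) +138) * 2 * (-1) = 4860504 * sqrt(130) /27391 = 2023.23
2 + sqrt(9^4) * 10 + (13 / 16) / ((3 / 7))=39067 / 48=813.90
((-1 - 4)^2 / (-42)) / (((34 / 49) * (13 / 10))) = -875 / 1326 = -0.66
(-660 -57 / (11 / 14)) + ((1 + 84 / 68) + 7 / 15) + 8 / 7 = -14308037 / 19635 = -728.70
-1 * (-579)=579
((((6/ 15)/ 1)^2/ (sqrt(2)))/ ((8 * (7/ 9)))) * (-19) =-171 * sqrt(2)/ 700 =-0.35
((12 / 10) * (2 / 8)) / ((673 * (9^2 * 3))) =1 / 545130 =0.00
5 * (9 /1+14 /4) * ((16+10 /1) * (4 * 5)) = 32500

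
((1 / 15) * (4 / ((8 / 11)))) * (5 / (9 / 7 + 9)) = 77 / 432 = 0.18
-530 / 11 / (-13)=530 / 143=3.71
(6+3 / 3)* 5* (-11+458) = 15645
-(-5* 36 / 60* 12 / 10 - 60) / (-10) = -159 / 25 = -6.36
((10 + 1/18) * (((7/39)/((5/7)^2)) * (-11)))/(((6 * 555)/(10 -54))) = 7512043/14610375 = 0.51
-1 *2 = -2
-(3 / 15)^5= -1 / 3125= -0.00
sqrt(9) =3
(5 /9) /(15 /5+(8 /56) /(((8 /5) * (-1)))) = 280 /1467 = 0.19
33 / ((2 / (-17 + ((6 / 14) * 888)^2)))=234170079 / 98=2389490.60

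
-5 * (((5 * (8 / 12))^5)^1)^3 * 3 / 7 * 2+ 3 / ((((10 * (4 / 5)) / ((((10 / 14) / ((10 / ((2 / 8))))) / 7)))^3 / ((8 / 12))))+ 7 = -298678790.33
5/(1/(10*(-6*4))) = -1200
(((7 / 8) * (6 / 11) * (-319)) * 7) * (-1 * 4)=4263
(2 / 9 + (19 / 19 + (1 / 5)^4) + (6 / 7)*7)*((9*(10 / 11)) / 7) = 7388 / 875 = 8.44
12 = 12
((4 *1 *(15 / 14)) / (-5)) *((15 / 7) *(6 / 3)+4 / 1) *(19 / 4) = -1653 / 49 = -33.73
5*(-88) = -440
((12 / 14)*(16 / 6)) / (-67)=-16 / 469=-0.03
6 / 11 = 0.55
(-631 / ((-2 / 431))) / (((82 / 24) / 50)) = 81588300 / 41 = 1989958.54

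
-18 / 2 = -9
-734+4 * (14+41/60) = -10129/15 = -675.27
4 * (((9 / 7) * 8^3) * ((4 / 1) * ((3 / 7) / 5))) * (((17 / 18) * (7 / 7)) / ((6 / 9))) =313344 / 245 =1278.96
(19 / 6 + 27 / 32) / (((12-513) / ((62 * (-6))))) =11935 / 4008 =2.98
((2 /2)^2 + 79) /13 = 80 /13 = 6.15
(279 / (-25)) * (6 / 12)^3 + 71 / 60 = -0.21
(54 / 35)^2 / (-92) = -729 / 28175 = -0.03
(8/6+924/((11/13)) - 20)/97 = 3220/291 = 11.07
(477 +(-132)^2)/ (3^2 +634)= 17901/ 643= 27.84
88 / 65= 1.35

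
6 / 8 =3 / 4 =0.75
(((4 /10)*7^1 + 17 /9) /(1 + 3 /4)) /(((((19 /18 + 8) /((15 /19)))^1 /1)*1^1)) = 5064 /21679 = 0.23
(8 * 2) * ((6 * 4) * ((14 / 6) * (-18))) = -16128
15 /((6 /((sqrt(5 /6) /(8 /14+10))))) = 35*sqrt(30) /888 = 0.22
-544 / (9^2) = -544 / 81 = -6.72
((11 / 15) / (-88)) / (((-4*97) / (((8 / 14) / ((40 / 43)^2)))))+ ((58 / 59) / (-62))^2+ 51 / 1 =51.00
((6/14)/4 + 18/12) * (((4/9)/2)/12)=5/168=0.03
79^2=6241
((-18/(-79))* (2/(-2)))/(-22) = 9/869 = 0.01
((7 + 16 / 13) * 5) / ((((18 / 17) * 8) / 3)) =14.58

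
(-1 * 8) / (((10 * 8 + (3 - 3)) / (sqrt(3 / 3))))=-1 / 10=-0.10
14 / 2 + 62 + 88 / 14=527 / 7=75.29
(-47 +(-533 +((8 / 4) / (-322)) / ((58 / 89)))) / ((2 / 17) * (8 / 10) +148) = -460370965 / 117546744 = -3.92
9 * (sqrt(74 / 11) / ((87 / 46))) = 138 * sqrt(814) / 319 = 12.34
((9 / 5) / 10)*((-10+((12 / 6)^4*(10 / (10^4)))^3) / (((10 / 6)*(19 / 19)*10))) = -263671767 / 2441406250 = -0.11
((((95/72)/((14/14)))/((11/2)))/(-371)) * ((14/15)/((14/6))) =-19/73458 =-0.00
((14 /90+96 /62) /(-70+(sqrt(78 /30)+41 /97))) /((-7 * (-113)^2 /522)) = 648590597 * sqrt(65) /1576783900916560+45127195249 /315356780183312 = 0.00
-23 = -23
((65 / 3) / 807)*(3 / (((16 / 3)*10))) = 13 / 8608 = 0.00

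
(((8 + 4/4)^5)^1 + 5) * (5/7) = 295270/7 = 42181.43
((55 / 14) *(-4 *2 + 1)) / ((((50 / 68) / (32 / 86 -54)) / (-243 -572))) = -70289186 / 43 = -1634632.23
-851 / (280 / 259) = -787.18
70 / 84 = 5 / 6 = 0.83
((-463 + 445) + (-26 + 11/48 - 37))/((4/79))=-306283/192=-1595.22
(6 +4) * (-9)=-90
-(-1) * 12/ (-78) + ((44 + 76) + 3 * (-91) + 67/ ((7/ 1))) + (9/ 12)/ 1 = -51991/ 364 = -142.83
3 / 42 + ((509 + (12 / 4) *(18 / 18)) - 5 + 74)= 8135 / 14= 581.07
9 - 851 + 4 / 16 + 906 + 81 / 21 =1907 / 28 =68.11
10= 10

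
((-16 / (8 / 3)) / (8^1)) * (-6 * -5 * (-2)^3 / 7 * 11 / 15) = 132 / 7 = 18.86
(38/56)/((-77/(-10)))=95/1078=0.09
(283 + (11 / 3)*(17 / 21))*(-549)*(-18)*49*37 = 5123426112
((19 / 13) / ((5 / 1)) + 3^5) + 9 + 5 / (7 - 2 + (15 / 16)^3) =6038913 / 23855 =253.15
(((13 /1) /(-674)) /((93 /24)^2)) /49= -416 /15868993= -0.00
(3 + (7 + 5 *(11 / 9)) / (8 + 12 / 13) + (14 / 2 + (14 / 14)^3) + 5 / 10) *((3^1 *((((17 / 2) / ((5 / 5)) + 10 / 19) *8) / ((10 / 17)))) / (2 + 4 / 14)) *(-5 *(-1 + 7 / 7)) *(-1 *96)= 0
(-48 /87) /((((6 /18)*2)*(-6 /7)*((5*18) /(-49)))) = -686 /1305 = -0.53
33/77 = 3/7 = 0.43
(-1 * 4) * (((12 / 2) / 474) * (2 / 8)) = -1 / 79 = -0.01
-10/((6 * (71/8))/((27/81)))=-0.06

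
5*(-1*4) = -20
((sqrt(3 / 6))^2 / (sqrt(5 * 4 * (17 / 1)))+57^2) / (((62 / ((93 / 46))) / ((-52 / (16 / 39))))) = -4941729 / 368 - 1521 * sqrt(85) / 125120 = -13428.72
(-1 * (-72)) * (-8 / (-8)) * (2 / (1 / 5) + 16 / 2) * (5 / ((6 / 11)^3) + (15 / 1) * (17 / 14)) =63535.71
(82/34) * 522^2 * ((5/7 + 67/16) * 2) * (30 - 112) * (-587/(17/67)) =2472486770571021/2023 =1222188220746.92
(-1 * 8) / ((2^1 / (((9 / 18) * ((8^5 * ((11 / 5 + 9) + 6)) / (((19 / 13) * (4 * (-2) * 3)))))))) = 9158656 / 285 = 32135.64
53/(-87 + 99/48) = -848/1359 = -0.62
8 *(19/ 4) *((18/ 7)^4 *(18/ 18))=3989088/ 2401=1661.43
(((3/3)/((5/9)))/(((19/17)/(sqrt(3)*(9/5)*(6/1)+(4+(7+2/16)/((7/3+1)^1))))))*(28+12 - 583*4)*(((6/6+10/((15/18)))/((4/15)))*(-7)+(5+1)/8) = 29313971199/3800+6447879612*sqrt(3)/475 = 31225897.87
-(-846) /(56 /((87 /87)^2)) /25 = 423 /700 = 0.60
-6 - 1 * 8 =-14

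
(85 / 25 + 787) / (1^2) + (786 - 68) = 7542 / 5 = 1508.40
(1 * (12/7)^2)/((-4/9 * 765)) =-36/4165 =-0.01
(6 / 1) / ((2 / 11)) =33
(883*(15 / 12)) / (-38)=-4415 / 152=-29.05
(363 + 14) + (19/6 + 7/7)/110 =49769/132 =377.04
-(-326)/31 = 326/31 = 10.52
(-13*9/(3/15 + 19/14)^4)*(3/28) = -300982500/141158161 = -2.13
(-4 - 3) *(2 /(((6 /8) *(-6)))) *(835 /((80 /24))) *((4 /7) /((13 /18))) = 8016 /13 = 616.62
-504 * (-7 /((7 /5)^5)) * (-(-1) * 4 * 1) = 900000 /343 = 2623.91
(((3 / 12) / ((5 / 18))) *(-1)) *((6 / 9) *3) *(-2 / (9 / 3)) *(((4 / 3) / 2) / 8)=1 / 10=0.10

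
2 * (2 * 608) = 2432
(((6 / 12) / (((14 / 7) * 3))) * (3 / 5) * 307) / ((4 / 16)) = 307 / 5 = 61.40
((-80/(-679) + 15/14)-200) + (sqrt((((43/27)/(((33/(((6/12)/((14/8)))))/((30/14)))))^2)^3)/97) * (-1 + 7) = -39625789288897445/199314118511046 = -198.81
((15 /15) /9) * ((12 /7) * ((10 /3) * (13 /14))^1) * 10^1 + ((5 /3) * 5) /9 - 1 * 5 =2410 /1323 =1.82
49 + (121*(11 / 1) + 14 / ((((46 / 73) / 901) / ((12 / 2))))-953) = 2772287 / 23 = 120534.22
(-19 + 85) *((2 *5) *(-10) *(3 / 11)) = -1800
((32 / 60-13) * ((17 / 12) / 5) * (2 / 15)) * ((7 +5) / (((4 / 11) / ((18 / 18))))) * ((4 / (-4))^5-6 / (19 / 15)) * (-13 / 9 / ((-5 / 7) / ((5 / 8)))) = 346857511 / 3078000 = 112.69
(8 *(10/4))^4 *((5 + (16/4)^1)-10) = -160000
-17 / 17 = -1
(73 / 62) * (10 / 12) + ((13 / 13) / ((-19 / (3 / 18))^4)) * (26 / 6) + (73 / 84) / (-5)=443858744153 / 549756532080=0.81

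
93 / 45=2.07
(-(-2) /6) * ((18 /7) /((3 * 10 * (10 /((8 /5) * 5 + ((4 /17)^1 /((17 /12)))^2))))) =335236 /14616175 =0.02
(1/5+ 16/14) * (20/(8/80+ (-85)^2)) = 1880/505757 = 0.00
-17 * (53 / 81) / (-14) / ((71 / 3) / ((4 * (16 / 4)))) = 7208 / 13419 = 0.54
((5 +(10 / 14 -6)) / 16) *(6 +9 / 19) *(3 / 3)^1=-0.12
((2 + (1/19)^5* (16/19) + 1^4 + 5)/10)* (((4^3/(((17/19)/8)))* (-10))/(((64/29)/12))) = -1047805906176/42093683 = -24892.24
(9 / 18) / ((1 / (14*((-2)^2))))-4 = 24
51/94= 0.54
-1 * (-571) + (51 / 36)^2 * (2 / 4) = 164737 / 288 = 572.00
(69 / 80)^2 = 4761 / 6400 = 0.74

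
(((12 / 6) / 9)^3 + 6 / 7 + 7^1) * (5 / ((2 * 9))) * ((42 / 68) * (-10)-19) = -42961570 / 780759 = -55.03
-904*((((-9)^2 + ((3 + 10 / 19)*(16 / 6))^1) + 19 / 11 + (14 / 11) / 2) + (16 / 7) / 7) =-2585545768 / 30723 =-84156.68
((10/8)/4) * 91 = 455/16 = 28.44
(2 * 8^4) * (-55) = -450560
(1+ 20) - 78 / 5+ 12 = 87 / 5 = 17.40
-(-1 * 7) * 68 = 476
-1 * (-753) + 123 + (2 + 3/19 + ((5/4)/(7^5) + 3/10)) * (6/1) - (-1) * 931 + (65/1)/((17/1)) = 99104079583/54286610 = 1825.57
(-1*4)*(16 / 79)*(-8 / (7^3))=512 / 27097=0.02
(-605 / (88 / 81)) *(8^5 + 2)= -72995175 / 4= -18248793.75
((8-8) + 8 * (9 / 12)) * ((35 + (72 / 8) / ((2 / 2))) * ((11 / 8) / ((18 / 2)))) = 121 / 3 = 40.33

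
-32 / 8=-4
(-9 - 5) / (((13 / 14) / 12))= -2352 / 13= -180.92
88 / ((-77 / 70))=-80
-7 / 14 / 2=-1 / 4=-0.25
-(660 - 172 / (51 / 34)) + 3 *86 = -862 / 3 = -287.33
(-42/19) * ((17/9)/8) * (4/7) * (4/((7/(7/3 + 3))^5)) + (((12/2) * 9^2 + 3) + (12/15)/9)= 568927683917/1163968785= 488.78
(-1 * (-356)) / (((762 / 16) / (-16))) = -45568 / 381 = -119.60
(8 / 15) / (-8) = -1 / 15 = -0.07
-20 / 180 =-1 / 9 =-0.11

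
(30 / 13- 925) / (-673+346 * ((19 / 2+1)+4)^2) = -23990 / 1873911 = -0.01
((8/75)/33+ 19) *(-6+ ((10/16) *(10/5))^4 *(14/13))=-263808097/4118400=-64.06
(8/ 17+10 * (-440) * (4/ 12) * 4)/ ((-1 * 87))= 299176/ 4437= 67.43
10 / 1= 10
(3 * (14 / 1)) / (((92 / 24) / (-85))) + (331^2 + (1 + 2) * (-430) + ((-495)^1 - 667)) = 2442087 / 23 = 106177.70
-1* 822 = -822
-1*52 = -52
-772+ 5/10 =-1543/2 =-771.50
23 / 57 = 0.40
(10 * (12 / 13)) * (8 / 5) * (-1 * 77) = -14784 / 13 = -1137.23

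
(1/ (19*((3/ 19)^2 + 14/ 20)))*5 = 950/ 2617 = 0.36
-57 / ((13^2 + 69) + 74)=-19 / 104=-0.18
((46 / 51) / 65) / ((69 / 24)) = 16 / 3315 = 0.00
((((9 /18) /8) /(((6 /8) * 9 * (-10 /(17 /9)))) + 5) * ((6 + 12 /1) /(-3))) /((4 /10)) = -48583 /648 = -74.97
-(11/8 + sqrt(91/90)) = -11/8 - sqrt(910)/30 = -2.38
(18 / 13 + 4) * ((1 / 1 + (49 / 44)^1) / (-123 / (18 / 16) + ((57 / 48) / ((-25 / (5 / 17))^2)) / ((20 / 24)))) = -1411042500 / 13555231547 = -0.10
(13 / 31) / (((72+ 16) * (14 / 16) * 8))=13 / 19096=0.00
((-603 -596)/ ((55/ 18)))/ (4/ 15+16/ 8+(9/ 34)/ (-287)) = -57435588/ 331637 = -173.19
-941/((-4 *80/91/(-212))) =-4538443/80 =-56730.54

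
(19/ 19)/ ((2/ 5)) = 5/ 2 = 2.50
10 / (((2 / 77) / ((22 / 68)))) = 4235 / 34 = 124.56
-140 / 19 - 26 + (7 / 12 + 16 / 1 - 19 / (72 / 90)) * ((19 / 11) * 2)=-36445 / 627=-58.13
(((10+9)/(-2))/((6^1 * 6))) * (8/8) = -19/72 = -0.26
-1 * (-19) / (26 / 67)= 48.96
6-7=-1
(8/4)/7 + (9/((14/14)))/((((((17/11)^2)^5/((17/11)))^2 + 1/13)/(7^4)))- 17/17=1431285536387015821580507/182825657794193917114598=7.83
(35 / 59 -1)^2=576 / 3481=0.17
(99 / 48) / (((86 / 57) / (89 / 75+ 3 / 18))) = 127281 / 68800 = 1.85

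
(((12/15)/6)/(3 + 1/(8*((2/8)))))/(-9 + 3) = -2/315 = -0.01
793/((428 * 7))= 793/2996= 0.26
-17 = -17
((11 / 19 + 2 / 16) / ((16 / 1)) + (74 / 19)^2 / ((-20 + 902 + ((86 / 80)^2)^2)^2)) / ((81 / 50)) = 260016262556575077070825 / 9569813275456401073333824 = 0.03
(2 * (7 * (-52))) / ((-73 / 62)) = 45136 / 73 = 618.30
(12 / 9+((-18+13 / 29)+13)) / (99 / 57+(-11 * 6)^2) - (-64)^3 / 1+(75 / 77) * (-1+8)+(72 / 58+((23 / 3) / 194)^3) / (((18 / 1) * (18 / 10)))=262150.86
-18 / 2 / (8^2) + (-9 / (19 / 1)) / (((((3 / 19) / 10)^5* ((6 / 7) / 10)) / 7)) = -204343328000729 / 5184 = -39418080247.05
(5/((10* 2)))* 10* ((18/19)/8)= 45/152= 0.30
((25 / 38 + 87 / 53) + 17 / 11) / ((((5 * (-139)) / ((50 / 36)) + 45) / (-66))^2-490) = -0.01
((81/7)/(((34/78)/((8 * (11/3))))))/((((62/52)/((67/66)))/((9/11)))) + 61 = 24487231/40579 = 603.45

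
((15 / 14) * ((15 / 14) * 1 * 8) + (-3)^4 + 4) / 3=4615 / 147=31.39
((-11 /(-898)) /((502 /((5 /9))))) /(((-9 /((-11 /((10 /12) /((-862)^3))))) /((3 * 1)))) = -38750487644 /1014291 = -38204.51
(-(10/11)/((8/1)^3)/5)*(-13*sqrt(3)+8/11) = -1/3872+13*sqrt(3)/2816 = 0.01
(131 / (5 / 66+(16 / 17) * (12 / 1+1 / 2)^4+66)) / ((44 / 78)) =260559 / 25855387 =0.01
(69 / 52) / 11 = 69 / 572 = 0.12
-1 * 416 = -416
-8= -8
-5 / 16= -0.31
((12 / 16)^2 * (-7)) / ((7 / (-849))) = 7641 / 16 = 477.56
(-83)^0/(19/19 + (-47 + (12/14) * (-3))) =-0.02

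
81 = 81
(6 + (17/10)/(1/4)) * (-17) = -1088/5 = -217.60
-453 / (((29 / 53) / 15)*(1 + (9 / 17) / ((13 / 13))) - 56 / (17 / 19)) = 6122295 / 845126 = 7.24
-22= -22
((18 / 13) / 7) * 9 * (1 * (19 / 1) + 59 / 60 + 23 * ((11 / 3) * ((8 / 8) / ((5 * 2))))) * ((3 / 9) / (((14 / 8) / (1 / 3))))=2046 / 637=3.21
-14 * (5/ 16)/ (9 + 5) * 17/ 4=-85/ 64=-1.33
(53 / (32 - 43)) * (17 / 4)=-901 / 44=-20.48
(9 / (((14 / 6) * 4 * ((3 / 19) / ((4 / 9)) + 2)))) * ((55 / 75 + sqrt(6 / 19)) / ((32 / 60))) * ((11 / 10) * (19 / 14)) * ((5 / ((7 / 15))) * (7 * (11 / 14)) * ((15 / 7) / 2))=209496375 * sqrt(114) / 55011712 + 2918982825 / 55011712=93.72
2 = 2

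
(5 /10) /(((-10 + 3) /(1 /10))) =-1 /140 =-0.01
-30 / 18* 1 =-5 / 3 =-1.67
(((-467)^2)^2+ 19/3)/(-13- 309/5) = -356721089455/561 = -635866469.62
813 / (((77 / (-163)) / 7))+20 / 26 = -1722637 / 143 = -12046.41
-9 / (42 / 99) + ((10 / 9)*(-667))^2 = 622820543 / 1134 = 549224.46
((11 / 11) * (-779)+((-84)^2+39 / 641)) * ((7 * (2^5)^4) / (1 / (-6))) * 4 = -708799761481728 / 641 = -1105771858785.85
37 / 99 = 0.37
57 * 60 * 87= 297540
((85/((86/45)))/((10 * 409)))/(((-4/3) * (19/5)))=-11475/5346448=-0.00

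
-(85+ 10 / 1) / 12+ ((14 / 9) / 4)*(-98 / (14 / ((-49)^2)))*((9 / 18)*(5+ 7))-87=-157245 / 4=-39311.25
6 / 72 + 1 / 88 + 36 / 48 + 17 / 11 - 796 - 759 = -409889 / 264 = -1552.61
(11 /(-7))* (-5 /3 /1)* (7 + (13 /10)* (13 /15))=13409 /630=21.28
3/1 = 3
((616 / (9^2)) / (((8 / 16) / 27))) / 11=112 / 3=37.33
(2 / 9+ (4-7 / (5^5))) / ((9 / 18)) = 237374 / 28125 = 8.44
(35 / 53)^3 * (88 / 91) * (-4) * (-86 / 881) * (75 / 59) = 0.14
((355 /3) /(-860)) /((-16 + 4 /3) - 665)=71 /350708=0.00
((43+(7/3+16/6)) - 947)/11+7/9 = -8014/99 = -80.95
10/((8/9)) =45/4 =11.25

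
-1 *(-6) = 6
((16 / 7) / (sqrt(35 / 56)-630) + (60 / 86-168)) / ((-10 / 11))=176*sqrt(10) / 111131825 + 25127133009 / 136533385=184.04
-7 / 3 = -2.33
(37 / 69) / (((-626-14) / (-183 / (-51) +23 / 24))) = -13727 / 3603456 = -0.00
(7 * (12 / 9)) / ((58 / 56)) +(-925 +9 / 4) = -317981 / 348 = -913.74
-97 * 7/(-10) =679/10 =67.90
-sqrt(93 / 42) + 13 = 13- sqrt(434) / 14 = 11.51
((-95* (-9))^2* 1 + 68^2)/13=735649/13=56588.38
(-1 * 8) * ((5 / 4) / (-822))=5 / 411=0.01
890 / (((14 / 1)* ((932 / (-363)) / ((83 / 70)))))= -2681481 / 91336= -29.36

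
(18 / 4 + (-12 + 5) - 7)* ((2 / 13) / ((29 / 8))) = -152 / 377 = -0.40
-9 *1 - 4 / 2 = -11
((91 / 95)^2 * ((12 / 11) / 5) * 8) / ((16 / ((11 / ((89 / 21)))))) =1043406 / 4016125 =0.26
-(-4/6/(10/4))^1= 4/15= 0.27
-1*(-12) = 12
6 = 6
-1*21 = -21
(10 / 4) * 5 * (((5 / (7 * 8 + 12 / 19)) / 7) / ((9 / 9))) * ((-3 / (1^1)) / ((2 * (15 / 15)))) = -7125 / 30128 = -0.24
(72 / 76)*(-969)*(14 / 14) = -918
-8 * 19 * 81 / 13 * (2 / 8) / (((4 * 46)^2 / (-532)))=204687 / 55016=3.72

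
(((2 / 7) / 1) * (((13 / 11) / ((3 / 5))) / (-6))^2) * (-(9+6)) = -21125 / 45738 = -0.46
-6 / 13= -0.46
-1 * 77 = -77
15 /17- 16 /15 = -47 /255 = -0.18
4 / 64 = 1 / 16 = 0.06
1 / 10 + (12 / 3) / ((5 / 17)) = 137 / 10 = 13.70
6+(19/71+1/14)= 6301/994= 6.34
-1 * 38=-38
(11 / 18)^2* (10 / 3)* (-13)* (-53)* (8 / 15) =333476 / 729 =457.44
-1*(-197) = 197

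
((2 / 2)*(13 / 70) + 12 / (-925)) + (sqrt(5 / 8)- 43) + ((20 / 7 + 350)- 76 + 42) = sqrt(10) / 4 + 3574587 / 12950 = 276.82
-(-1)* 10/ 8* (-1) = -5/ 4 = -1.25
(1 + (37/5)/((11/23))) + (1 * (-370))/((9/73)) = -1477396/495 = -2984.64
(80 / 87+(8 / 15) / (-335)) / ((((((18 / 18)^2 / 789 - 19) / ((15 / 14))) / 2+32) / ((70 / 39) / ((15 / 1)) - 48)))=-98541936184 / 51867462075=-1.90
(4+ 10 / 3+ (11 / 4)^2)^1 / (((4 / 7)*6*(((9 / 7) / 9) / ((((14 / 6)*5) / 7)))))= 175175 / 3456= 50.69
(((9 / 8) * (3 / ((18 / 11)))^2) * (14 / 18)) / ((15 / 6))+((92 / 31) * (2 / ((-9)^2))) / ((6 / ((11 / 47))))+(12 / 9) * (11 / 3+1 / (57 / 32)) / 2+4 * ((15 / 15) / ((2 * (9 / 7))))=2988666527 / 538157520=5.55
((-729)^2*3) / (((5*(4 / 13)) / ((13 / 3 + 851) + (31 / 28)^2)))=13918520037591 / 15680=887660716.68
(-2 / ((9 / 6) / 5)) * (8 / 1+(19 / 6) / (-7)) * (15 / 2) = -7925 / 21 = -377.38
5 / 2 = 2.50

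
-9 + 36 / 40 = -8.10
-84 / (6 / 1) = -14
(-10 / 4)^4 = 625 / 16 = 39.06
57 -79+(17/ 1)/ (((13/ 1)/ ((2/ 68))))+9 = -12.96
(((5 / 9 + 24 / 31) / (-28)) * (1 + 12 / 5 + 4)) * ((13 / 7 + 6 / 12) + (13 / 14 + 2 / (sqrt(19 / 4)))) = -45103 / 39060 - 1961 * sqrt(19) / 26505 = -1.48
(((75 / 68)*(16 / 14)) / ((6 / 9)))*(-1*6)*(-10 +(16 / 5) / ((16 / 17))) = 8910 / 119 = 74.87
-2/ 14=-1/ 7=-0.14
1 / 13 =0.08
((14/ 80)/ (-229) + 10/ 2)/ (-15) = -45793/ 137400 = -0.33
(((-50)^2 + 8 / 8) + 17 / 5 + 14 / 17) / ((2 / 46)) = 4897712 / 85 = 57620.14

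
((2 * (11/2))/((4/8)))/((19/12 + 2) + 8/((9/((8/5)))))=3960/901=4.40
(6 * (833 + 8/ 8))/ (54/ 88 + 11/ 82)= 9027216/ 1349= 6691.78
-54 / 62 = -27 / 31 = -0.87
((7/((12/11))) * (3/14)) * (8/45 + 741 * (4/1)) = 366817/90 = 4075.74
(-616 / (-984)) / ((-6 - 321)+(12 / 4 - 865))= -77 / 146247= -0.00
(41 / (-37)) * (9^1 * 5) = -1845 / 37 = -49.86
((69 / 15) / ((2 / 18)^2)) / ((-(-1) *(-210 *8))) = -621 / 2800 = -0.22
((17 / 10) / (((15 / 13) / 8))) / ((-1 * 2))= -442 / 75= -5.89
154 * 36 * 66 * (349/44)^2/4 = 23020389/4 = 5755097.25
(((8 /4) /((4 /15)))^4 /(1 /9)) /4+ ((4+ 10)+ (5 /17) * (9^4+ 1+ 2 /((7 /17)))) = 4060927 /448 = 9064.57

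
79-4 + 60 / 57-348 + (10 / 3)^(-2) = -516529 / 1900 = -271.86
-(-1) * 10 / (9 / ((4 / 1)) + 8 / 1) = 40 / 41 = 0.98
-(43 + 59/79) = -3456/79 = -43.75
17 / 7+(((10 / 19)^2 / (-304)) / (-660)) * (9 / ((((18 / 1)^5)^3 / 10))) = 23075903716891551842697391 / 9501842706955344876404736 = 2.43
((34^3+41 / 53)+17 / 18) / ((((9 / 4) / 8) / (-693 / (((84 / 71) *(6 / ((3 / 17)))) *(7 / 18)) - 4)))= -3448434344420 / 510867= -6750160.70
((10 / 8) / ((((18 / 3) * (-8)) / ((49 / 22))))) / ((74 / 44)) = -245 / 7104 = -0.03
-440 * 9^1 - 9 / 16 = -63369 / 16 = -3960.56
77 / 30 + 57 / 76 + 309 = 18739 / 60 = 312.32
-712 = -712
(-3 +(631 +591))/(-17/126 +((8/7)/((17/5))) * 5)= 373014/473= 788.61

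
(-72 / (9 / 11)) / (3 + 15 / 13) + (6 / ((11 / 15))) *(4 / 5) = -4348 / 297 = -14.64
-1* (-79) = 79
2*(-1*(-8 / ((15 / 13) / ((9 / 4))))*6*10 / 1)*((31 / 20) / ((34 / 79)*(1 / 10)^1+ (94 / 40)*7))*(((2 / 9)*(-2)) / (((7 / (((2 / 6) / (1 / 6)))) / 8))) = -32601088 / 182413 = -178.72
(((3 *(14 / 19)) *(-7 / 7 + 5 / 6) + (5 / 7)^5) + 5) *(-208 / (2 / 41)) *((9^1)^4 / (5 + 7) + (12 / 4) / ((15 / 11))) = -18004734445074 / 1596665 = -11276463.41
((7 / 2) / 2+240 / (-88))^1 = -43 / 44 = -0.98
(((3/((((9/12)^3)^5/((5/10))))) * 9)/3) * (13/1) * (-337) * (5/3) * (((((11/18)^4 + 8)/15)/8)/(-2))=7850355209535488/94143178827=83387.40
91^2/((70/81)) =95823/10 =9582.30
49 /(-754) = -49 /754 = -0.06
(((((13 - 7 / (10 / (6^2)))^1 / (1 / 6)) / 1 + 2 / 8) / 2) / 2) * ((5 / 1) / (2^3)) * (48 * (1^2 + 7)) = -4377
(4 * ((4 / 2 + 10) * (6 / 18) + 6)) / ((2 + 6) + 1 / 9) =360 / 73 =4.93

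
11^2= 121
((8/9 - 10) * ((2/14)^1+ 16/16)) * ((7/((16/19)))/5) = -779/45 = -17.31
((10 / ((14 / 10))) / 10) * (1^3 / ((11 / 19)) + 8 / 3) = 725 / 231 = 3.14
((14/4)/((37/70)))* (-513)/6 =-41895/74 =-566.15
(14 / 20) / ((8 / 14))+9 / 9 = 89 / 40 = 2.22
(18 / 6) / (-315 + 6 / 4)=-2 / 209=-0.01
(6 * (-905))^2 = 29484900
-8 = -8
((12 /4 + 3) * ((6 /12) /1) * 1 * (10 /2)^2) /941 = 75 /941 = 0.08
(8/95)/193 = 8/18335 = 0.00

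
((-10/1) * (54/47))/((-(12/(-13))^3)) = -10985/752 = -14.61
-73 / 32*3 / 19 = -219 / 608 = -0.36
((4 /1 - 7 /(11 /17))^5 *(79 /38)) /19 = -187470703125 /116278822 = -1612.25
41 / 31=1.32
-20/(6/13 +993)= -52/2583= -0.02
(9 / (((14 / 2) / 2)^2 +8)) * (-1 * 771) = -1028 / 3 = -342.67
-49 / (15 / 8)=-392 / 15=-26.13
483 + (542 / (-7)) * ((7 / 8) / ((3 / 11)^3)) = -308537 / 108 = -2856.82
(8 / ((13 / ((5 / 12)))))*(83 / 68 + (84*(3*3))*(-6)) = -1541825 / 1326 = -1162.76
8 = 8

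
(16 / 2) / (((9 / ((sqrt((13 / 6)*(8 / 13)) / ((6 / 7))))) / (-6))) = -112*sqrt(3) / 27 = -7.18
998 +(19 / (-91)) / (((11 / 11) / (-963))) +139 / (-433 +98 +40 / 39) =1420729564 / 1185275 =1198.65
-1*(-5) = 5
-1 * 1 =-1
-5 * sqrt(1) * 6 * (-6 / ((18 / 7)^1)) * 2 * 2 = 280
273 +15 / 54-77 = 3533 / 18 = 196.28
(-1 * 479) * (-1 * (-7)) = -3353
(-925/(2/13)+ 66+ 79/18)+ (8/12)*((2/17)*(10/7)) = -6363881/1071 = -5942.00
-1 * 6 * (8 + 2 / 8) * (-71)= 7029 / 2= 3514.50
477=477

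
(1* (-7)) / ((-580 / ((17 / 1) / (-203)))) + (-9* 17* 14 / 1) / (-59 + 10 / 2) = 2001529 / 50460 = 39.67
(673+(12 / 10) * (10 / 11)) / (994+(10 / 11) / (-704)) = 2610080 / 3848763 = 0.68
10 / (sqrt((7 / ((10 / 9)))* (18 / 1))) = 10* sqrt(35) / 63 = 0.94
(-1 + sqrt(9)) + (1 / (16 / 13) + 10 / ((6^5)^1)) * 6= 1115 / 162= 6.88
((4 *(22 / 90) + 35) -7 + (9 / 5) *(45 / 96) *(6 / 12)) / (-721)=-84671 / 2076480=-0.04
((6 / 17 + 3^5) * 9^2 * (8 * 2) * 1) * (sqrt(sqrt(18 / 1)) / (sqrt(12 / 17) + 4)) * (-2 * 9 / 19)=-96507936 * 2^(1 / 4) * sqrt(3) / 1235 + 144761904 * sqrt(17) * 2^(1 / 4) / 20995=-127150.53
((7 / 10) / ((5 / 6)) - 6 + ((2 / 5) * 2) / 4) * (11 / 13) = -1364 / 325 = -4.20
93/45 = 31/15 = 2.07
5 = 5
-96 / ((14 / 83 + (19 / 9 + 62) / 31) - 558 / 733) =-1629511776 / 25045595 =-65.06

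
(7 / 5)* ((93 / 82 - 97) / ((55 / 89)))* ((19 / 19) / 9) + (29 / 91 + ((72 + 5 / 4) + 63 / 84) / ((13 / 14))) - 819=-763.12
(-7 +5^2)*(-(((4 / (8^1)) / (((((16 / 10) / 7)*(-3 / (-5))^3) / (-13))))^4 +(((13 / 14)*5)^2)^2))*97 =-2436970122273751152960625 / 4645737234432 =-524560473246.76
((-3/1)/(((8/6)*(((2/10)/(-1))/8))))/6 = 15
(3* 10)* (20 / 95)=120 / 19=6.32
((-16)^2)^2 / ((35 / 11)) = 720896 / 35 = 20597.03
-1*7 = -7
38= 38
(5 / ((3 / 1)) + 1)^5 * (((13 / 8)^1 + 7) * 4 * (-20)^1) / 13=-7536640 / 1053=-7157.30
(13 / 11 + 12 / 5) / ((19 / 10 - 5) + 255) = 394 / 27709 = 0.01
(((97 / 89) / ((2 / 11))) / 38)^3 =1214767763 / 309464471744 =0.00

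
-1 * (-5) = 5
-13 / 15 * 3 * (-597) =7761 / 5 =1552.20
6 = 6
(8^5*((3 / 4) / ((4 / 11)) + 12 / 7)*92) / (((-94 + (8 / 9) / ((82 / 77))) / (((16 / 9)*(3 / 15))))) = -26141589504 / 601615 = -43452.36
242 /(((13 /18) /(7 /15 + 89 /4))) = 494769 /65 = 7611.83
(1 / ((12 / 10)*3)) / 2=5 / 36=0.14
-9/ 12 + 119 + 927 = 4181/ 4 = 1045.25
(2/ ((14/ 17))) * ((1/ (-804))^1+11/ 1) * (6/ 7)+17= 261953/ 6566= 39.90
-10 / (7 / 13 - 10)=130 / 123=1.06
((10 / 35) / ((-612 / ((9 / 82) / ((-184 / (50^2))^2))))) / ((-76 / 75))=0.01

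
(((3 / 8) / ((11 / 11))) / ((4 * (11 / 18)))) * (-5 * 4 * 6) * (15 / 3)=-2025 / 22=-92.05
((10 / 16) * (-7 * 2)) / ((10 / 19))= -133 / 8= -16.62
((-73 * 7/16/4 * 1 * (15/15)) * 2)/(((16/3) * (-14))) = 219/1024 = 0.21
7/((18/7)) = 49/18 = 2.72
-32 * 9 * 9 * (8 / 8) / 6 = -432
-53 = -53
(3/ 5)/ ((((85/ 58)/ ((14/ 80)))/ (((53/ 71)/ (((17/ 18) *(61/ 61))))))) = 290493/ 5129750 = 0.06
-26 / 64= -0.41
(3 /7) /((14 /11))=0.34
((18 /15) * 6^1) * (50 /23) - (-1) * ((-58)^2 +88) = 79756 /23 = 3467.65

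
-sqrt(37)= -6.08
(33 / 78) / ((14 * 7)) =11 / 2548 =0.00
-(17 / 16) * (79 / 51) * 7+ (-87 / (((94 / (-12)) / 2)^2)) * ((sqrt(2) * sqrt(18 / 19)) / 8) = -553 / 48 - 9396 * sqrt(19) / 41971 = -12.50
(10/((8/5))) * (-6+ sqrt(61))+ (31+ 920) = 25 * sqrt(61)/4+ 1827/2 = 962.31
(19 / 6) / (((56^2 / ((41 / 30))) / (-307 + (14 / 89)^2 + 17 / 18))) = -4855758617 / 11497489920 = -0.42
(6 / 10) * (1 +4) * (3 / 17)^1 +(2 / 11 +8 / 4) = 507 / 187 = 2.71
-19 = -19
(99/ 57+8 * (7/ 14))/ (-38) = -109/ 722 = -0.15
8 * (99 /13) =60.92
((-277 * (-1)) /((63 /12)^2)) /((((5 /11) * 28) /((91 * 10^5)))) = 3168880000 /441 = 7185668.93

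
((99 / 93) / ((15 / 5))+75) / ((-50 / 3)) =-3504 / 775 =-4.52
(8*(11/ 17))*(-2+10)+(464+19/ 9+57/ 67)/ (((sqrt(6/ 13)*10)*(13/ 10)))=704/ 17+140789*sqrt(78)/ 23517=94.28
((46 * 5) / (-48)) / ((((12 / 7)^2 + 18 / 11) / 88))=-681835 / 7398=-92.16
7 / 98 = 1 / 14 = 0.07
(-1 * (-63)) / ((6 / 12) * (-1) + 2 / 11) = -198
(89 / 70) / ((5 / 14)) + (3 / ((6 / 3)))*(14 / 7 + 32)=1364 / 25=54.56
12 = 12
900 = 900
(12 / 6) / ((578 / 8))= 8 / 289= 0.03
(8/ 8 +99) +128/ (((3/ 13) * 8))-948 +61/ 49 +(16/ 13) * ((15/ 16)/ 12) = -5941877/ 7644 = -777.33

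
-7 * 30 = -210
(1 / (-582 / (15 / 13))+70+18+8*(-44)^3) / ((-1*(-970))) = -1718450453 / 2446340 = -702.46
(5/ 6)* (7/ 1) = 35/ 6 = 5.83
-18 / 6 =-3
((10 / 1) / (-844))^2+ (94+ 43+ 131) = 47726537 / 178084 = 268.00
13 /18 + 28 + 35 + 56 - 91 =517 /18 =28.72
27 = 27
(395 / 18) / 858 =395 / 15444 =0.03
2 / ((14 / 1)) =1 / 7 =0.14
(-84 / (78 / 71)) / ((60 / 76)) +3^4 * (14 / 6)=92.15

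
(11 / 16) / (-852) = -0.00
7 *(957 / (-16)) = -6699 / 16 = -418.69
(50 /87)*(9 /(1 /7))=36.21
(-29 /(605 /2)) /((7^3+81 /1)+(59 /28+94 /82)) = -66584 /296744635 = -0.00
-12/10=-6/5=-1.20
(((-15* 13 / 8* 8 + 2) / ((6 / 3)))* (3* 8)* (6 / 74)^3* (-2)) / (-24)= -5211 / 50653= -0.10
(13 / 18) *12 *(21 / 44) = 91 / 22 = 4.14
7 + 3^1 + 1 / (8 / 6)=43 / 4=10.75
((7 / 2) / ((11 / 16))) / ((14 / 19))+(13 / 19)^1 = 7.59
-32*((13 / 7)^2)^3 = -154457888 / 117649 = -1312.87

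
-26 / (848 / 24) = -39 / 53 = -0.74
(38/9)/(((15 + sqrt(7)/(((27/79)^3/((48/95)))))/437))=-10752292477595250/348200972463007 + 9072300434922720 *sqrt(7)/348200972463007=38.05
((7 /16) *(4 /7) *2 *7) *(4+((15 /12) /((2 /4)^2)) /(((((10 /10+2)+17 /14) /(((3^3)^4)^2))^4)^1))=4277506168366871328755457880479405792742874797924934 /12117361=353006415205990093779945800000000000000000000.00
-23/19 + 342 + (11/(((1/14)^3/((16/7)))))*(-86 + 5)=-106172213/19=-5588011.21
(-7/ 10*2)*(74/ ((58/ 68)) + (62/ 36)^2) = -5901371/ 46980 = -125.61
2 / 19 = 0.11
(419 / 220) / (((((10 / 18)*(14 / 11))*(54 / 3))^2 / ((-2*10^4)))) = -23045 / 98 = -235.15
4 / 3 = 1.33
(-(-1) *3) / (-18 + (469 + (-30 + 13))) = 3 / 434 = 0.01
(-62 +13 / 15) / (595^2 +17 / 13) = -11921 / 69035130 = -0.00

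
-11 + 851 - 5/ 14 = 839.64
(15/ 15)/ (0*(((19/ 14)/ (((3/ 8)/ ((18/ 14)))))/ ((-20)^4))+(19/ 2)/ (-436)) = -872/ 19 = -45.89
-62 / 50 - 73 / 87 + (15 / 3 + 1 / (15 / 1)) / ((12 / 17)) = 33269 / 6525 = 5.10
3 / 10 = 0.30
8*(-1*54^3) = -1259712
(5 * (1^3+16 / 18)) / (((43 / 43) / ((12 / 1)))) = 340 / 3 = 113.33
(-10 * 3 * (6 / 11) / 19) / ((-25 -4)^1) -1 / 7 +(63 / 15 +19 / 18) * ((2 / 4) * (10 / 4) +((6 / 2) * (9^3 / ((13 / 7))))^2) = 18812975369778859 / 2581258680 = 7288295.25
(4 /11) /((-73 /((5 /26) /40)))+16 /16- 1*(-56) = 2380091 /41756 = 57.00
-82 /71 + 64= 4462 /71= 62.85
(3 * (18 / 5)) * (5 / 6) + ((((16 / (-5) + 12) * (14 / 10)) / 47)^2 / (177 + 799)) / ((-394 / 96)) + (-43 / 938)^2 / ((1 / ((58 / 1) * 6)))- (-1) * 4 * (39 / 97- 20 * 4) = -109262263082029530964 / 353988549495625625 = -308.66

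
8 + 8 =16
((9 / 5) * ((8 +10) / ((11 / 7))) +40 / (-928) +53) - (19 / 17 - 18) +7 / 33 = 29502059 / 325380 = 90.67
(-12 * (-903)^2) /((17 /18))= -176128344 /17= -10360490.82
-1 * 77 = -77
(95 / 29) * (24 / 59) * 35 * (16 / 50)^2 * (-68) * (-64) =889061376 / 42775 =20784.60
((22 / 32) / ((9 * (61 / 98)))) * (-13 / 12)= -7007 / 52704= -0.13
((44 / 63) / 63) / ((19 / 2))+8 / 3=201184 / 75411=2.67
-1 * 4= -4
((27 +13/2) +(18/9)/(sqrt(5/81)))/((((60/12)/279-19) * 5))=-18693/52960-2511 * sqrt(5)/66200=-0.44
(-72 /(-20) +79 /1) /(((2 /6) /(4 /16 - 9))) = -8673 /4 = -2168.25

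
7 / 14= 1 / 2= 0.50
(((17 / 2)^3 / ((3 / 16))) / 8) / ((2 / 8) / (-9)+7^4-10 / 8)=14739 / 86390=0.17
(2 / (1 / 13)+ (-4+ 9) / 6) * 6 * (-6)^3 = -34776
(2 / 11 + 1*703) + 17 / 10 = 77537 / 110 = 704.88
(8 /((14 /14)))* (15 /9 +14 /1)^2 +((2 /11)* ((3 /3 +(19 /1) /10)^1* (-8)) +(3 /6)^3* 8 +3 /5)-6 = 967694 /495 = 1954.94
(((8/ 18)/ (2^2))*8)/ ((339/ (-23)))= -184/ 3051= -0.06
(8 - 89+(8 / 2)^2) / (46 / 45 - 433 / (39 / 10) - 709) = 0.08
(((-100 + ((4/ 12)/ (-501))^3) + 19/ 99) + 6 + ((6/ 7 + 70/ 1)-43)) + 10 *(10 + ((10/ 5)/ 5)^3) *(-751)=-494421145702079489/ 6535934264475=-75646.59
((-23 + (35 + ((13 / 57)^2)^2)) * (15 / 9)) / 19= 633502865 / 601692057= 1.05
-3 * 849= -2547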